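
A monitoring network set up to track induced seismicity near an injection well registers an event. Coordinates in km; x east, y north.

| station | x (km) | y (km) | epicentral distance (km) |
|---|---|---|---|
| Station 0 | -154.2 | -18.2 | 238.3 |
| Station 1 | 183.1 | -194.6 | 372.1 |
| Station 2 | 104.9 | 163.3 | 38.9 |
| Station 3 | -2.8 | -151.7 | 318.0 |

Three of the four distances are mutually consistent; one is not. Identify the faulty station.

Solve using three stations at a time. Using Station 1, Station 2, Station 3 (subtract circle equations pairwise → linear system) gives (x, y) ≈ (66.3, 158.7).
Distances from that point to each station vs reported:
  Station 0: calculated 282.7 vs reported 238.3 → residual 44.4 km
  Station 1: calculated 372.1 vs reported 372.1 → residual 0.0 km
  Station 2: calculated 38.9 vs reported 38.9 → residual 0.0 km
  Station 3: calculated 318.0 vs reported 318.0 → residual 0.0 km
Station 1, Station 2, Station 3 are mutually consistent (residuals ≈ 0); Station 0 is off by 44.4 km.

Station 0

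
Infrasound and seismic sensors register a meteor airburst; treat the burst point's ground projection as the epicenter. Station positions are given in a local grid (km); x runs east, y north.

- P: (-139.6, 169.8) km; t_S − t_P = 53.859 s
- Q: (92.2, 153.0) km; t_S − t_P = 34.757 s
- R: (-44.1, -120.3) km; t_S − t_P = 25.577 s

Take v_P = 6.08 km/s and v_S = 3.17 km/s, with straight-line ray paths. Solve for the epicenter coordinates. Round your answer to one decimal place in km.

Distance from S−P lag: d = Δt · v_P v_S / (v_P − v_S) = Δt · (6.08·3.17)/(6.08−3.17) ≈ 6.6232·Δt.
So d_P = 356.72, d_Q = 230.20, d_R = 169.40 km.
Circle about each station: (x + 139.6)² + (y − 169.8)² = 356.72²; (x − 92.2)² + (y − 153.0)² = 230.20²; (x + 44.1)² + (y + 120.3)² = 169.40².
Subtracting the P equation from the Q and R equations removes the quadratic terms:
463.6 x − 33.6 y = 57846.76
191.0 x − 580.2 y = 66649.50
Solving the 2×2 system: x ≈ 119.3, y ≈ -75.6 km.

119.3 km east, -75.6 km north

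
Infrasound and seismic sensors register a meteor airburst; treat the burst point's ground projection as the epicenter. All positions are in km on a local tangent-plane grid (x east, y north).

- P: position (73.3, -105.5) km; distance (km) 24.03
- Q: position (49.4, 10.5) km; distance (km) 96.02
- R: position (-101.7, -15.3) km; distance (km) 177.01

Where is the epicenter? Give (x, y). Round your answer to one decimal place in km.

Circle about each station: (x − 73.3)² + (y + 105.5)² = 24.03²; (x − 49.4)² + (y − 10.5)² = 96.02²; (x + 101.7)² + (y + 15.3)² = 177.01².
Subtracting pairs of circle equations eliminates x²+y² and gives linear equations (the radical axes):
-47.8 x + 232.0 y = -22594.93
-350.0 x + 180.4 y = -36681.26
Solving the 2×2 system: x ≈ 61.1, y ≈ -84.8 km.

(61.1, -84.8)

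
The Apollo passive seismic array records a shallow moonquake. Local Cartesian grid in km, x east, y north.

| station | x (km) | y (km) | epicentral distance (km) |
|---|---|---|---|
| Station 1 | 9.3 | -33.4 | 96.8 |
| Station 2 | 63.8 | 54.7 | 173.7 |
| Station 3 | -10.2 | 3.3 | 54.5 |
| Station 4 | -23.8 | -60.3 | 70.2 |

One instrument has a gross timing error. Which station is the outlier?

Solve using three stations at a time. Using Station 1, Station 2, Station 4 (subtract circle equations pairwise → linear system) gives (x, y) ≈ (-87.5, -30.7).
Distances from that point to each station vs reported:
  Station 1: calculated 96.8 vs reported 96.8 → residual 0.0 km
  Station 2: calculated 173.7 vs reported 173.7 → residual 0.0 km
  Station 3: calculated 84.4 vs reported 54.5 → residual 29.9 km
  Station 4: calculated 70.3 vs reported 70.2 → residual 0.1 km
Station 1, Station 2, Station 4 are mutually consistent (residuals ≈ 0); Station 3 is off by 29.9 km.

Station 3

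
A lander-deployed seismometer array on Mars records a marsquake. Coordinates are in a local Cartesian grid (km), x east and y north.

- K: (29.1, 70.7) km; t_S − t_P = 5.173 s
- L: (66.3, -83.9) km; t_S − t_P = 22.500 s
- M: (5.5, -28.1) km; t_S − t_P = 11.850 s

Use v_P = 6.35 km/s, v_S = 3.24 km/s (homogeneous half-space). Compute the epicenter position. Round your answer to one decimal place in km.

Distance from S−P lag: d = Δt · v_P v_S / (v_P − v_S) = Δt · (6.35·3.24)/(6.35−3.24) ≈ 6.6154·Δt.
So d_K = 34.22, d_L = 148.85, d_M = 78.39 km.
Circle about each station: (x − 29.1)² + (y − 70.7)² = 34.22²; (x − 66.3)² + (y + 83.9)² = 148.85²; (x − 5.5)² + (y + 28.1)² = 78.39².
Subtracting the K equation from the L and M equations removes the quadratic terms:
74.4 x − 309.2 y = -15395.71
-47.2 x − 197.6 y = -9999.42
Solving the 2×2 system: x ≈ 1.7, y ≈ 50.2 km.

x ≈ 1.7 km, y ≈ 50.2 km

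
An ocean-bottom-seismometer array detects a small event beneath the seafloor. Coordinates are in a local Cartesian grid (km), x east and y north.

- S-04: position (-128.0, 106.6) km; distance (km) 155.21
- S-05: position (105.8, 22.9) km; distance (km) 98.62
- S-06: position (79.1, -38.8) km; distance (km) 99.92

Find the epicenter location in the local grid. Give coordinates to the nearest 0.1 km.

x ≈ 7.5 km, y ≈ 30.9 km

Circle about each station: (x + 128.0)² + (y − 106.6)² = 155.21²; (x − 105.8)² + (y − 22.9)² = 98.62²; (x − 79.1)² + (y + 38.8)² = 99.92².
Subtracting pairs of circle equations eliminates x²+y² and gives linear equations (the radical axes):
467.6 x − 167.4 y = -1665.27
414.2 x − 290.8 y = -5879.17
Solving the 2×2 system: x ≈ 7.5, y ≈ 30.9 km.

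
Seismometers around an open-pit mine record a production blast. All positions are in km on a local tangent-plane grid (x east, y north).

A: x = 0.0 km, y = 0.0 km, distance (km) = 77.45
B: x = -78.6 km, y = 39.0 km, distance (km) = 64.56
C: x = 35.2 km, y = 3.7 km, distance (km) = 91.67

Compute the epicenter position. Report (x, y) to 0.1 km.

Circle about each station: x² + y² = 77.45²; (x + 78.6)² + (y − 39.0)² = 64.56²; (x − 35.2)² + (y − 3.7)² = 91.67².
Subtracting the A equation from the B and C equations removes the quadratic terms:
-157.2 x + 78.0 y = 9529.47
70.4 x + 7.4 y = -1152.16
Solving the 2×2 system: x ≈ -24.1, y ≈ 73.6 km.
Check against A (with the unrounded x, y): √(x²+y²) = 77.44 ≈ 77.45 km. ✓

-24.1 km east, 73.6 km north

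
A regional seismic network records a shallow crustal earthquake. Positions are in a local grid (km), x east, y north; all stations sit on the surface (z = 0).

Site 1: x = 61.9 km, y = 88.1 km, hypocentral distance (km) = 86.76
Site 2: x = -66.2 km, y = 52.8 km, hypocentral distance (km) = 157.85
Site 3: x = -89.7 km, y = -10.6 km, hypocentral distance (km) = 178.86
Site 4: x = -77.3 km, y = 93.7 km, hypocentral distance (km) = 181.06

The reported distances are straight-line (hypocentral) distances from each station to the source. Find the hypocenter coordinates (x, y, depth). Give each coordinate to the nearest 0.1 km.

(80.1, 18.3, 48.2)

Each station gives a sphere (x−x_i)² + (y−y_i)² + z² = d_i² (stations at z=0).
Subtracting the Site 1 sphere from Site 2 and Site 3: z² cancels, leaving linear equations in x and y:
-256.2 x − 70.6 y = -21812.26
-303.2 x − 197.4 y = -27898.37
Solving: x ≈ 80.092, y ≈ 18.311 km (keep extra digits for the depth step; rounded: 80.1, 18.3).
Then from the Site 1 sphere: z² = 86.76² − (x − 61.9)² − (y − 88.1)² with x = 80.092, y = 18.311, so z ≈ 48.227 ≈ 48.2 km.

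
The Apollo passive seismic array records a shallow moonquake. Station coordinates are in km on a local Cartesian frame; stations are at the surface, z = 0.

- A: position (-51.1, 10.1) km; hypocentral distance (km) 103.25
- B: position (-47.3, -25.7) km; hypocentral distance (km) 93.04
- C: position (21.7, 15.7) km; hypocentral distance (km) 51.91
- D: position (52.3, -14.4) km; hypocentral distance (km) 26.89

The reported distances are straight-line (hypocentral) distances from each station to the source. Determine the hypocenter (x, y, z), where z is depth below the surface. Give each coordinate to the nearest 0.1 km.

(43.0, -26.0, 22.4)

Each station gives a sphere (x−x_i)² + (y−y_i)² + z² = d_i² (stations at z=0).
Subtracting the A sphere from B and C: z² cancels, leaving linear equations in x and y:
7.6 x − 71.6 y = 2188.68
145.6 x + 11.2 y = 5970.07
Solving: x ≈ 43.004, y ≈ -26.004 km (keep extra digits for the depth step; rounded: 43.0, -26.0).
Then from the A sphere: z² = 103.25² − (x + 51.1)² − (y − 10.1)² with x = 43.004, y = -26.004, so z ≈ 22.394 ≈ 22.4 km.
Check against D (with the unrounded solution): distance 26.88 ≈ 26.89 km. ✓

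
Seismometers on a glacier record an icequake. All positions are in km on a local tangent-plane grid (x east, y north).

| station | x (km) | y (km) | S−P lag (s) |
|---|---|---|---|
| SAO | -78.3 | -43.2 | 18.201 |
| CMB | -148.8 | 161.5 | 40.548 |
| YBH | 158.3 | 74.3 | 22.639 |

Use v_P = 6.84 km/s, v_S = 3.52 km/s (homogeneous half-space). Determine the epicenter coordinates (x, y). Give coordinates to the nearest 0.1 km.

(53.4, -52.0)

Distance from S−P lag: d = Δt · v_P v_S / (v_P − v_S) = Δt · (6.84·3.52)/(6.84−3.52) ≈ 7.2520·Δt.
So d_SAO = 131.99, d_CMB = 294.06, d_YBH = 164.18 km.
Circle about each station: (x + 78.3)² + (y + 43.2)² = 131.99²; (x + 148.8)² + (y − 161.5)² = 294.06²; (x − 158.3)² + (y − 74.3)² = 164.18².
Subtracting the SAO equation from the CMB and YBH equations removes the quadratic terms:
-141.0 x + 409.4 y = -28823.36
473.2 x + 235.0 y = 13048.54
Solving the 2×2 system: x ≈ 53.4, y ≈ -52.0 km.
Check against SAO (with the unrounded x, y): √((x + 78.3)²+(y + 43.2)²) = 132.00 ≈ 131.99 km. ✓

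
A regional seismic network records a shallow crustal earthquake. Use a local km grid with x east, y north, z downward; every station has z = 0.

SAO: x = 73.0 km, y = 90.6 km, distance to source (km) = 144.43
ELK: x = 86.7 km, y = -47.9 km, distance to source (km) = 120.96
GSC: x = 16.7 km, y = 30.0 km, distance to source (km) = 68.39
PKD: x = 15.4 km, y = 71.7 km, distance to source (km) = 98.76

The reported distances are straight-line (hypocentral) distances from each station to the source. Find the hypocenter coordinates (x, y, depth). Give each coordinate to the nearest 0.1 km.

(-21.9, -11.2, 38.6)

Each station gives a sphere (x−x_i)² + (y−y_i)² + z² = d_i² (stations at z=0).
Subtracting the SAO sphere from ELK and GSC: z² cancels, leaving linear equations in x and y:
27.4 x − 277.0 y = 2502.64
-112.6 x − 121.2 y = 3824.36
Solving: x ≈ -21.907, y ≈ -11.202 km (keep extra digits for the depth step; rounded: -21.9, -11.2).
Then from the SAO sphere: z² = 144.43² − (x − 73.0)² − (y − 90.6)² with x = -21.907, y = -11.202, so z ≈ 38.588 ≈ 38.6 km.
Check against PKD (with the unrounded solution): distance 98.76 ≈ 98.76 km. ✓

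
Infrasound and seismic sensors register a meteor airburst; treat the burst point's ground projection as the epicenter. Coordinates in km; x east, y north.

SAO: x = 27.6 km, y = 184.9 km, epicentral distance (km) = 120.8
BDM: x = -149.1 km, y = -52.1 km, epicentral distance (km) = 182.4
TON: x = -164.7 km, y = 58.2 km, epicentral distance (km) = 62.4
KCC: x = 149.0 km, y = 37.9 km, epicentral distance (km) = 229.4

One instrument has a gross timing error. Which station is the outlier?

Solve using three stations at a time. Using SAO, BDM, KCC (subtract circle equations pairwise → linear system) gives (x, y) ≈ (-68.3, 111.4).
Distances from that point to each station vs reported:
  SAO: calculated 120.8 vs reported 120.8 → residual 0.0 km
  BDM: calculated 182.4 vs reported 182.4 → residual 0.0 km
  TON: calculated 110.1 vs reported 62.4 → residual 47.7 km
  KCC: calculated 229.4 vs reported 229.4 → residual 0.0 km
SAO, BDM, KCC are mutually consistent (residuals ≈ 0); TON is off by 47.7 km.

TON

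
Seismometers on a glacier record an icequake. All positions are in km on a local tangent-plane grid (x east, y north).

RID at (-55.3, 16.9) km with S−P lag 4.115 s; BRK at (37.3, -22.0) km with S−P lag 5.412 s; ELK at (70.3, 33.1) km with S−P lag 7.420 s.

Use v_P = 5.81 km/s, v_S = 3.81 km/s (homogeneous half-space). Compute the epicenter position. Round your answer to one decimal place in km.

(-9.8, 15.0)

Distance from S−P lag: d = Δt · v_P v_S / (v_P − v_S) = Δt · (5.81·3.81)/(5.81−3.81) ≈ 11.0681·Δt.
So d_RID = 45.55, d_BRK = 59.90, d_ELK = 82.12 km.
Circle about each station: (x + 55.3)² + (y − 16.9)² = 45.55²; (x − 37.3)² + (y + 22.0)² = 59.90²; (x − 70.3)² + (y − 33.1)² = 82.12².
Subtracting the RID equation from the BRK and ELK equations removes the quadratic terms:
185.2 x − 77.8 y = -2981.62
251.2 x + 32.4 y = -1974.89
Solving the 2×2 system: x ≈ -9.8, y ≈ 15.0 km.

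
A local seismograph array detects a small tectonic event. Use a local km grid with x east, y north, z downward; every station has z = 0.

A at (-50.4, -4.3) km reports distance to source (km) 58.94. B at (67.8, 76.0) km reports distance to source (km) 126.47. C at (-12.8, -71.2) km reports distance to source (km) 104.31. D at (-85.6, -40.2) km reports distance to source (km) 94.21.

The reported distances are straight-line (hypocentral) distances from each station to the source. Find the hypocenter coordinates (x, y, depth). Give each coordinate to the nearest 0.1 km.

x ≈ -31.8 km, y ≈ 17.5 km, depth ≈ 51.5 km

Each station gives a sphere (x−x_i)² + (y−y_i)² + z² = d_i² (stations at z=0).
Subtracting the A sphere from B and C: z² cancels, leaving linear equations in x and y:
236.4 x + 160.6 y = -4706.55
75.2 x − 133.8 y = -4732.02
Solving: x ≈ -31.795, y ≈ 17.496 km (keep extra digits for the depth step; rounded: -31.8, 17.5).
Then from the A sphere: z² = 58.94² − (x + 50.4)² − (y + 4.3)² with x = -31.795, y = 17.496, so z ≈ 51.504 ≈ 51.5 km.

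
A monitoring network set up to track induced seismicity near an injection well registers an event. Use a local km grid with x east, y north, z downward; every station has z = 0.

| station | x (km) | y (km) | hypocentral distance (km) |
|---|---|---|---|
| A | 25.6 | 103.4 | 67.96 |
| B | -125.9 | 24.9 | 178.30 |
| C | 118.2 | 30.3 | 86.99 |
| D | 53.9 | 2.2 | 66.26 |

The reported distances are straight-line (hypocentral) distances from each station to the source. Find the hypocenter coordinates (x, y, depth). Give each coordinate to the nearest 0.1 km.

(45.2, 53.2, 41.4)

Each station gives a sphere (x−x_i)² + (y−y_i)² + z² = d_i² (stations at z=0).
Subtracting the A sphere from B and C: z² cancels, leaving linear equations in x and y:
-303.0 x − 157.0 y = -22048.43
185.2 x − 146.2 y = 593.71
Solving: x ≈ 45.202, y ≈ 53.199 km (keep extra digits for the depth step; rounded: 45.2, 53.2).
Then from the A sphere: z² = 67.96² − (x − 25.6)² − (y − 103.4)² with x = 45.202, y = 53.199, so z ≈ 41.403 ≈ 41.4 km.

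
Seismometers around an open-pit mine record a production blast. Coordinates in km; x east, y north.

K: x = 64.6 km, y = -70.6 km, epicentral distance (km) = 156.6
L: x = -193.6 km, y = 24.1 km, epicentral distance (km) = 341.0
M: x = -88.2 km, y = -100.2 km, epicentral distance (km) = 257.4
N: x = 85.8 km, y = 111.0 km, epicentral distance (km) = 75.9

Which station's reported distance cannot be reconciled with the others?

Solve using three stations at a time. Using K, L, N (subtract circle equations pairwise → linear system) gives (x, y) ≈ (145.1, 63.7).
Distances from that point to each station vs reported:
  K: calculated 156.6 vs reported 156.6 → residual 0.0 km
  L: calculated 341.0 vs reported 341.0 → residual 0.0 km
  M: calculated 285.1 vs reported 257.4 → residual 27.7 km
  N: calculated 75.8 vs reported 75.9 → residual 0.1 km
K, L, N are mutually consistent (residuals ≈ 0); M is off by 27.7 km.

M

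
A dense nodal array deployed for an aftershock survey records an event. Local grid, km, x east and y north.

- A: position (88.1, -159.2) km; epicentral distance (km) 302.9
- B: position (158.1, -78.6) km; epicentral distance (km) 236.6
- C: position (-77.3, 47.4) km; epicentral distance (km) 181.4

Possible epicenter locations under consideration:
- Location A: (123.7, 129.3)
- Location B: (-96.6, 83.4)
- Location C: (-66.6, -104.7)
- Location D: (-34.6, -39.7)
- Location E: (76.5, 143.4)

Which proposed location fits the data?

For each candidate, compare |candidate − station| to the reported distance:
Location A: residuals A 12.2, B 25.9, C 35.6 → max 35.6 km
Location B: residuals A 2.0, B 65.3, C 140.6 → max 140.6 km
Location C: residuals A 138.9, B 10.4, C 28.9 → max 138.9 km
Location D: residuals A 131.6, B 40.0, C 84.4 → max 131.6 km
Location E: residuals A 0.1, B 0.1, C 0.1 → max 0.1 km
Only Location E has all residuals ≈ 0.

Location E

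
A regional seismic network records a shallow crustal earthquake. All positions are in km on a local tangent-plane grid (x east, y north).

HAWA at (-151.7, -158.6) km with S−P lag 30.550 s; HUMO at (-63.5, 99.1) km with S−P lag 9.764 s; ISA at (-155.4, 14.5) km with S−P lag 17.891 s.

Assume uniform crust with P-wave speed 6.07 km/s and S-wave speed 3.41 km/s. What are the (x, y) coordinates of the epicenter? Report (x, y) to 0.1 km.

(-18.2, 38.1)

Distance from S−P lag: d = Δt · v_P v_S / (v_P − v_S) = Δt · (6.07·3.41)/(6.07−3.41) ≈ 7.7815·Δt.
So d_HAWA = 237.72, d_HUMO = 75.98, d_ISA = 139.22 km.
Circle about each station: (x + 151.7)² + (y + 158.6)² = 237.72²; (x + 63.5)² + (y − 99.1)² = 75.98²; (x + 155.4)² + (y − 14.5)² = 139.22².
Subtracting pairs of circle equations eliminates x²+y² and gives linear equations (the radical axes):
176.4 x + 515.4 y = 16424.05
-7.4 x + 346.2 y = 13321.15
Solving the 2×2 system: x ≈ -18.2, y ≈ 38.1 km.
Check against HAWA (with the unrounded x, y): √((x + 151.7)²+(y + 158.6)²) = 237.73 ≈ 237.72 km. ✓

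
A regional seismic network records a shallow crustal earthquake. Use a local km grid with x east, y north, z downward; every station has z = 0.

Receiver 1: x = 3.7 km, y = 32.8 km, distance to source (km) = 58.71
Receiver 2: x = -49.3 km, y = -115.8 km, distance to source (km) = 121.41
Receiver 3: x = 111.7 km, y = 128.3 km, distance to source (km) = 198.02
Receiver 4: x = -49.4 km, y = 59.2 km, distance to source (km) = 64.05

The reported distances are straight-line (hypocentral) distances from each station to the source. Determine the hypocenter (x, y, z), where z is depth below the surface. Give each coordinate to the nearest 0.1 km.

x ≈ -38.5 km, y ≈ 2.1 km, depth ≈ 26.9 km

Each station gives a sphere (x−x_i)² + (y−y_i)² + z² = d_i² (stations at z=0).
Subtracting the Receiver 1 sphere from Receiver 2 and Receiver 3: z² cancels, leaving linear equations in x and y:
-106.0 x − 297.2 y = 3457.08
216.0 x + 191.0 y = -7916.81
Solving: x ≈ -38.512, y ≈ 2.104 km (keep extra digits for the depth step; rounded: -38.5, 2.1).
Then from the Receiver 1 sphere: z² = 58.71² − (x − 3.7)² − (y − 32.8)² with x = -38.512, y = 2.104, so z ≈ 26.884 ≈ 26.9 km.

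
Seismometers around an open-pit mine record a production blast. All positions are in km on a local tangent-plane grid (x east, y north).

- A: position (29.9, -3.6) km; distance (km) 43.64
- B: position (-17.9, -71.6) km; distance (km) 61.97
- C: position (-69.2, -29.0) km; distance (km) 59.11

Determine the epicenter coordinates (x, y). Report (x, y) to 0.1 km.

Circle about each station: (x − 29.9)² + (y + 3.6)² = 43.64²; (x + 17.9)² + (y + 71.6)² = 61.97²; (x + 69.2)² + (y + 29.0)² = 59.11².
Subtracting pairs of circle equations eliminates x²+y² and gives linear equations (the radical axes):
-95.6 x − 136.0 y = 2604.17
-198.2 x − 50.8 y = 3133.13
Solving the 2×2 system: x ≈ -13.3, y ≈ -9.8 km.
Check against A (with the unrounded x, y): √((x − 29.9)²+(y + 3.6)²) = 43.64 ≈ 43.64 km. ✓

(-13.3, -9.8)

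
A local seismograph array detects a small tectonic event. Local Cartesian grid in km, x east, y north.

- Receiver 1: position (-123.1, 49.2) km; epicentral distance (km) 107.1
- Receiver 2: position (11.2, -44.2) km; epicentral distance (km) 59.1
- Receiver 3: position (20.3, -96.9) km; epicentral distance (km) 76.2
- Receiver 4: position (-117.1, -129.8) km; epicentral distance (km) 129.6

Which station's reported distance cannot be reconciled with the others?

Receiver 3

Solve using three stations at a time. Using Receiver 1, Receiver 2, Receiver 4 (subtract circle equations pairwise → linear system) gives (x, y) ≈ (-43.9, -22.9).
Distances from that point to each station vs reported:
  Receiver 1: calculated 107.1 vs reported 107.1 → residual 0.0 km
  Receiver 2: calculated 59.1 vs reported 59.1 → residual 0.0 km
  Receiver 3: calculated 98.0 vs reported 76.2 → residual 21.8 km
  Receiver 4: calculated 129.6 vs reported 129.6 → residual 0.0 km
Receiver 1, Receiver 2, Receiver 4 are mutually consistent (residuals ≈ 0); Receiver 3 is off by 21.8 km.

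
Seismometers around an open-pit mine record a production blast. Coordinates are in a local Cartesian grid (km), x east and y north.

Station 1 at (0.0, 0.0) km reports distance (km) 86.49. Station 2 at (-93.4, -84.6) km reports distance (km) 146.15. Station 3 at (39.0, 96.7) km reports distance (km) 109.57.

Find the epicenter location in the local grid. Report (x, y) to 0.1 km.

x ≈ -63.7 km, y ≈ 58.5 km

Circle about each station: x² + y² = 86.49²; (x + 93.4)² + (y + 84.6)² = 146.15²; (x − 39.0)² + (y − 96.7)² = 109.57².
Subtracting the Station 1 equation from the Station 2 and Station 3 equations removes the quadratic terms:
-186.8 x − 169.2 y = 2001.42
78.0 x + 193.4 y = 6346.83
Solving the 2×2 system: x ≈ -63.7, y ≈ 58.5 km.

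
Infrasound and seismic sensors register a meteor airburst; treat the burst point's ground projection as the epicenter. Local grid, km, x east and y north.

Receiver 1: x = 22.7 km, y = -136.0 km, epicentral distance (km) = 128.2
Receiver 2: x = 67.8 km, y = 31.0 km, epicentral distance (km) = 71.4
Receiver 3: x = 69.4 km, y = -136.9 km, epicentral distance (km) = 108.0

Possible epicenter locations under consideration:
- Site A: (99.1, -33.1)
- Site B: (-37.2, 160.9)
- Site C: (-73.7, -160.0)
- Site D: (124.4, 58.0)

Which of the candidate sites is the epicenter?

Site A

For each candidate, compare |candidate − station| to the reported distance:
Site A: residuals Receiver 1 0.0, Receiver 2 0.1, Receiver 3 0.0 → max 0.1 km
Site B: residuals Receiver 1 174.7, Receiver 2 95.6, Receiver 3 208.3 → max 208.3 km
Site C: residuals Receiver 1 28.9, Receiver 2 166.3, Receiver 3 37.0 → max 166.3 km
Site D: residuals Receiver 1 90.8, Receiver 2 8.7, Receiver 3 94.5 → max 94.5 km
Only Site A has all residuals ≈ 0.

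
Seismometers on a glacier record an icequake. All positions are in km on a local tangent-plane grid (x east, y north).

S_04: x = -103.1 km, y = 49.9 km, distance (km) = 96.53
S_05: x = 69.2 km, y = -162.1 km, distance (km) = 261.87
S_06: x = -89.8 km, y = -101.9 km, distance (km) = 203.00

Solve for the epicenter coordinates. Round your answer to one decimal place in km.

Circle about each station: (x + 103.1)² + (y − 49.9)² = 96.53²; (x − 69.2)² + (y + 162.1)² = 261.87²; (x + 89.8)² + (y + 101.9)² = 203.00².
Subtracting the S_04 equation from the S_05 and S_06 equations removes the quadratic terms:
344.6 x − 424.0 y = -41312.43
26.6 x − 303.6 y = -26562.93
Solving the 2×2 system: x ≈ -13.7, y ≈ 86.3 km.

x ≈ -13.7 km, y ≈ 86.3 km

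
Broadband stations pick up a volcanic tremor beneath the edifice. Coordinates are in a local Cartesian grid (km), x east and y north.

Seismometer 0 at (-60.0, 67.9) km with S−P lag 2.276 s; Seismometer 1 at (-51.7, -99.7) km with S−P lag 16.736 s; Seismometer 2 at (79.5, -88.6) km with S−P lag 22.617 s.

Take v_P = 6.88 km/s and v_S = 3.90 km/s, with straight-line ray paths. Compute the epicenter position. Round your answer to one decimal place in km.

x ≈ -69.8 km, y ≈ 49.9 km

Distance from S−P lag: d = Δt · v_P v_S / (v_P − v_S) = Δt · (6.88·3.90)/(6.88−3.90) ≈ 9.0040·Δt.
So d_Seismometer 0 = 20.49, d_Seismometer 1 = 150.69, d_Seismometer 2 = 203.64 km.
Circle about each station: (x + 60.0)² + (y − 67.9)² = 20.49²; (x + 51.7)² + (y + 99.7)² = 150.69²; (x − 79.5)² + (y + 88.6)² = 203.64².
Subtracting the Seismometer 0 equation from the Seismometer 1 and Seismometer 2 equations removes the quadratic terms:
16.6 x − 335.2 y = -17885.07
279.0 x − 313.0 y = -35089.61
Solving the 2×2 system: x ≈ -69.8, y ≈ 49.9 km.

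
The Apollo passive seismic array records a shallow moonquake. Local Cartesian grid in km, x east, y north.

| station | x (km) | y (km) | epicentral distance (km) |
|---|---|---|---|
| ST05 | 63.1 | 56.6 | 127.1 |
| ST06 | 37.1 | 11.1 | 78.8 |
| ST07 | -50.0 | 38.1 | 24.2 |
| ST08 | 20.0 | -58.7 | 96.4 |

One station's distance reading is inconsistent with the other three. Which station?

Solve using three stations at a time. Using ST06, ST07, ST08 (subtract circle equations pairwise → linear system) gives (x, y) ≈ (-41.6, 15.5).
Distances from that point to each station vs reported:
  ST05: calculated 112.5 vs reported 127.1 → residual 14.6 km
  ST06: calculated 78.8 vs reported 78.8 → residual 0.0 km
  ST07: calculated 24.2 vs reported 24.2 → residual 0.0 km
  ST08: calculated 96.4 vs reported 96.4 → residual 0.0 km
ST06, ST07, ST08 are mutually consistent (residuals ≈ 0); ST05 is off by 14.6 km.

ST05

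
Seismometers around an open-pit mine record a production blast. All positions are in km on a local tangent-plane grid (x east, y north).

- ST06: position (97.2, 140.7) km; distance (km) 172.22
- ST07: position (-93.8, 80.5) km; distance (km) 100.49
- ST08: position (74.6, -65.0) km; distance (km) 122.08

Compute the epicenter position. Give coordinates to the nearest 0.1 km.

(-18.9, 13.5)

Circle about each station: (x − 97.2)² + (y − 140.7)² = 172.22²; (x + 93.8)² + (y − 80.5)² = 100.49²; (x − 74.6)² + (y + 65.0)² = 122.08².
Subtracting pairs of circle equations eliminates x²+y² and gives linear equations (the radical axes):
-382.0 x − 120.4 y = 5595.85
-45.2 x − 411.4 y = -4697.97
Solving the 2×2 system: x ≈ -18.9, y ≈ 13.5 km.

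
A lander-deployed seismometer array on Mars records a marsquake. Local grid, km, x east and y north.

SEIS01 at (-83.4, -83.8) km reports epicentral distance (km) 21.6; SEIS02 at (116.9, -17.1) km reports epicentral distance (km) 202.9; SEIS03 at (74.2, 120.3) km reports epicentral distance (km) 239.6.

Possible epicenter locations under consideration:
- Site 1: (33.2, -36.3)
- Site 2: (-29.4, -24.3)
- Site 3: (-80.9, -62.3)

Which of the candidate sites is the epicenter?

For each candidate, compare |candidate − station| to the reported distance:
Site 1: residuals SEIS01 104.3, SEIS02 117.0, SEIS03 77.7 → max 117.0 km
Site 2: residuals SEIS01 58.8, SEIS02 56.4, SEIS03 61.7 → max 61.7 km
Site 3: residuals SEIS01 0.0, SEIS02 0.0, SEIS03 0.0 → max 0.0 km
Only Site 3 has all residuals ≈ 0.

Site 3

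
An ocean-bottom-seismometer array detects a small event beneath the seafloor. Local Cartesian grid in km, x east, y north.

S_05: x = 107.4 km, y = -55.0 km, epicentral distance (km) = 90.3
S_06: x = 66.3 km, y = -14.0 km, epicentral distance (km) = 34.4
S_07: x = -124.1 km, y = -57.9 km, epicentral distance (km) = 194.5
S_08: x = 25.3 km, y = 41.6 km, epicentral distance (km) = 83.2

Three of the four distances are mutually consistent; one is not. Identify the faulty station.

Solve using three stations at a time. Using S_05, S_06, S_07 (subtract circle equations pairwise → linear system) gives (x, y) ≈ (54.8, 18.4).
Distances from that point to each station vs reported:
  S_05: calculated 90.3 vs reported 90.3 → residual 0.0 km
  S_06: calculated 34.4 vs reported 34.4 → residual 0.0 km
  S_07: calculated 194.5 vs reported 194.5 → residual 0.0 km
  S_08: calculated 37.5 vs reported 83.2 → residual 45.7 km
S_05, S_06, S_07 are mutually consistent (residuals ≈ 0); S_08 is off by 45.7 km.

S_08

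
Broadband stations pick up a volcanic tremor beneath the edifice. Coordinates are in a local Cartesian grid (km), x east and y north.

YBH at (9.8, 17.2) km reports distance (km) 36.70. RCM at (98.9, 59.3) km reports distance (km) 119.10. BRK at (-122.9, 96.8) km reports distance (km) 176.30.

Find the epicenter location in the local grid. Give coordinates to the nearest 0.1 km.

(9.6, -19.5)

Circle about each station: (x − 9.8)² + (y − 17.2)² = 36.70²; (x − 98.9)² + (y − 59.3)² = 119.10²; (x + 122.9)² + (y − 96.8)² = 176.30².
Subtracting the YBH equation from the RCM and BRK equations removes the quadratic terms:
178.2 x + 84.2 y = 67.90
-265.4 x + 159.2 y = -5652.03
Solving the 2×2 system: x ≈ 9.6, y ≈ -19.5 km.
Check against YBH (with the unrounded x, y): √((x − 9.8)²+(y − 17.2)²) = 36.70 ≈ 36.70 km. ✓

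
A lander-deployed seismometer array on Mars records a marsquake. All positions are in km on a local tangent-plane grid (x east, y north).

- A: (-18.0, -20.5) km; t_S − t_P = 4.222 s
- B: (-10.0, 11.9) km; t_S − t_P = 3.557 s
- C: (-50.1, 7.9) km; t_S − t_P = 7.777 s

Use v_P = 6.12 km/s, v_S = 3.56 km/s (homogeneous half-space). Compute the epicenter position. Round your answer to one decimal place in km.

(14.7, -5.6)

Distance from S−P lag: d = Δt · v_P v_S / (v_P − v_S) = Δt · (6.12·3.56)/(6.12−3.56) ≈ 8.5106·Δt.
So d_A = 35.93, d_B = 30.27, d_C = 66.19 km.
Circle about each station: (x + 18.0)² + (y + 20.5)² = 35.93²; (x + 10.0)² + (y − 11.9)² = 30.27²; (x + 50.1)² + (y − 7.9)² = 66.19².
Subtracting pairs of circle equations eliminates x²+y² and gives linear equations (the radical axes):
16.0 x + 64.8 y = -127.95
-64.2 x + 56.8 y = -1261.98
Solving the 2×2 system: x ≈ 14.7, y ≈ -5.6 km.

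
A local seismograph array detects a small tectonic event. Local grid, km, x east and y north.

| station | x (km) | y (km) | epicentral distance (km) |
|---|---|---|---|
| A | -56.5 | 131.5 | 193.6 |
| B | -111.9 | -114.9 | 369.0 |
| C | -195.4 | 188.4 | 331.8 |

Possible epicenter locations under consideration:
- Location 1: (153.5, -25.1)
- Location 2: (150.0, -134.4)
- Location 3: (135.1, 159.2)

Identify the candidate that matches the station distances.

Location 3

For each candidate, compare |candidate − station| to the reported distance:
Location 1: residuals A 68.4, B 88.8, C 77.2 → max 88.8 km
Location 2: residuals A 143.1, B 106.4, C 141.0 → max 143.1 km
Location 3: residuals A 0.0, B 0.0, C 0.0 → max 0.0 km
Only Location 3 has all residuals ≈ 0.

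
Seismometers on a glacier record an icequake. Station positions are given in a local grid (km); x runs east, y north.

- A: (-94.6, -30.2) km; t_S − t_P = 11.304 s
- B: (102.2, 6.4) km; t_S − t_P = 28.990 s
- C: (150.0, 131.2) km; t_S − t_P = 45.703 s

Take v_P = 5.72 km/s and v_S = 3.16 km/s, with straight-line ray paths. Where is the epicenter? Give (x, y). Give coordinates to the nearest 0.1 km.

Distance from S−P lag: d = Δt · v_P v_S / (v_P − v_S) = Δt · (5.72·3.16)/(5.72−3.16) ≈ 7.0606·Δt.
So d_A = 79.81, d_B = 204.69, d_C = 322.69 km.
Circle about each station: (x + 94.6)² + (y + 30.2)² = 79.81²; (x − 102.2)² + (y − 6.4)² = 204.69²; (x − 150.0)² + (y − 131.2)² = 322.69².
Subtracting pairs of circle equations eliminates x²+y² and gives linear equations (the radical axes):
393.6 x + 73.2 y = -34903.76
489.2 x + 322.8 y = -67906.96
Solving the 2×2 system: x ≈ -69.0, y ≈ -105.8 km.
Check against A (with the unrounded x, y): √((x + 94.6)²+(y + 30.2)²) = 79.81 ≈ 79.81 km. ✓

(-69.0, -105.8)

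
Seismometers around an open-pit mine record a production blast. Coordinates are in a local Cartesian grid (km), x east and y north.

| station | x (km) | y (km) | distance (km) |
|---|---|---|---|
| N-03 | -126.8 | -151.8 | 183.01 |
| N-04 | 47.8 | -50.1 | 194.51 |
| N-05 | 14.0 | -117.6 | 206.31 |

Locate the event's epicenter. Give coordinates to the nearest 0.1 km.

x ≈ -128.9 km, y ≈ 31.2 km

Circle about each station: (x + 126.8)² + (y + 151.8)² = 183.01²; (x − 47.8)² + (y + 50.1)² = 194.51²; (x − 14.0)² + (y + 117.6)² = 206.31².
Subtracting the N-03 equation from the N-04 and N-05 equations removes the quadratic terms:
349.2 x + 203.4 y = -38668.11
281.6 x + 68.4 y = -34166.88
Solving the 2×2 system: x ≈ -128.9, y ≈ 31.2 km.
Check against N-03 (with the unrounded x, y): √((x + 126.8)²+(y + 151.8)²) = 183.02 ≈ 183.01 km. ✓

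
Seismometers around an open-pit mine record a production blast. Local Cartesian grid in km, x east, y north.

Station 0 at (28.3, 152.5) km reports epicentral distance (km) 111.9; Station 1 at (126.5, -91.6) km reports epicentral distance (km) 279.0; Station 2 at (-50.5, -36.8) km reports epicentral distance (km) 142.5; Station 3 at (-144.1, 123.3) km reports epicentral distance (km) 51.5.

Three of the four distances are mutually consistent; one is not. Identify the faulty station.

Station 3

Solve using three stations at a time. Using Station 0, Station 1, Station 2 (subtract circle equations pairwise → linear system) gives (x, y) ≈ (-72.5, 104.0).
Distances from that point to each station vs reported:
  Station 0: calculated 111.8 vs reported 111.9 → residual 0.1 km
  Station 1: calculated 279.0 vs reported 279.0 → residual 0.0 km
  Station 2: calculated 142.5 vs reported 142.5 → residual 0.0 km
  Station 3: calculated 74.2 vs reported 51.5 → residual 22.7 km
Station 0, Station 1, Station 2 are mutually consistent (residuals ≈ 0); Station 3 is off by 22.7 km.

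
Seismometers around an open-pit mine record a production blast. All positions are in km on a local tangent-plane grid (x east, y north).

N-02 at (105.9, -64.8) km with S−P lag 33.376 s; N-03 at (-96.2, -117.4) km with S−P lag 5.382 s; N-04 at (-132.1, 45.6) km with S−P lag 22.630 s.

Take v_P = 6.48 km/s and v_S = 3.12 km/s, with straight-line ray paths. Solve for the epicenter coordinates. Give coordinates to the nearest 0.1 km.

Distance from S−P lag: d = Δt · v_P v_S / (v_P − v_S) = Δt · (6.48·3.12)/(6.48−3.12) ≈ 6.0171·Δt.
So d_N-02 = 200.83, d_N-03 = 32.38, d_N-04 = 136.17 km.
Circle about each station: (x − 105.9)² + (y + 64.8)² = 200.83²; (x + 96.2)² + (y + 117.4)² = 32.38²; (x + 132.1)² + (y − 45.6)² = 136.17².
Subtracting the N-02 equation from the N-03 and N-04 equations removes the quadratic terms:
-404.2 x − 105.2 y = 46907.57
-476.0 x + 220.8 y = 25906.34
Solving the 2×2 system: x ≈ -93.9, y ≈ -85.1 km.
Check against N-02 (with the unrounded x, y): √((x − 105.9)²+(y + 64.8)²) = 200.83 ≈ 200.83 km. ✓

-93.9 km east, -85.1 km north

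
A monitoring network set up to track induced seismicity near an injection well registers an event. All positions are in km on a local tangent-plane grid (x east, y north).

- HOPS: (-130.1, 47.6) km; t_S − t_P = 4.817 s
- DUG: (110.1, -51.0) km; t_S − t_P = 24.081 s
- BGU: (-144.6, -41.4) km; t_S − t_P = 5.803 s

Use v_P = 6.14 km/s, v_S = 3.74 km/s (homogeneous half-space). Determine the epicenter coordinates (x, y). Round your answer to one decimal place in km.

-113.5 km east, 4.6 km north

Distance from S−P lag: d = Δt · v_P v_S / (v_P − v_S) = Δt · (6.14·3.74)/(6.14−3.74) ≈ 9.5682·Δt.
So d_HOPS = 46.09, d_DUG = 230.41, d_BGU = 55.52 km.
Circle about each station: (x + 130.1)² + (y − 47.6)² = 46.09²; (x − 110.1)² + (y + 51.0)² = 230.41²; (x + 144.6)² + (y + 41.4)² = 55.52².
Subtracting pairs of circle equations eliminates x²+y² and gives linear equations (the radical axes):
480.4 x − 197.2 y = -55433.24
-29.0 x − 178.0 y = 2473.17
Solving the 2×2 system: x ≈ -113.5, y ≈ 4.6 km.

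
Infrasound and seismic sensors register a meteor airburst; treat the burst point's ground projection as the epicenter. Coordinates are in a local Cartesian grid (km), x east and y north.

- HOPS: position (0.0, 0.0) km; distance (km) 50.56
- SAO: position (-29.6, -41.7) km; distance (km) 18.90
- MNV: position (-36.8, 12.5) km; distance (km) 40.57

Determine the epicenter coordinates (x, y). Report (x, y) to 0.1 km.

Circle about each station: x² + y² = 50.56²; (x + 29.6)² + (y + 41.7)² = 18.90²; (x + 36.8)² + (y − 12.5)² = 40.57².
Subtracting pairs of circle equations eliminates x²+y² and gives linear equations (the radical axes):
-59.2 x − 83.4 y = 4814.15
-73.6 x + 25.0 y = 2420.88
Solving the 2×2 system: x ≈ -42.3, y ≈ -27.7 km.
Check against HOPS (with the unrounded x, y): √(x²+y²) = 50.56 ≈ 50.56 km. ✓

(-42.3, -27.7)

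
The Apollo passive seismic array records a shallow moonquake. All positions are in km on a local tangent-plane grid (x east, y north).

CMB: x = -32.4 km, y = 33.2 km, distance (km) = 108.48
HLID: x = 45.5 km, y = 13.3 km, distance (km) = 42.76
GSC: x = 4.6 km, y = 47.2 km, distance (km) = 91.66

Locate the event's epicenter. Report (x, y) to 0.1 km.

57.3 km east, -27.8 km north

Circle about each station: (x + 32.4)² + (y − 33.2)² = 108.48²; (x − 45.5)² + (y − 13.3)² = 42.76²; (x − 4.6)² + (y − 47.2)² = 91.66².
Subtracting the CMB equation from the HLID and GSC equations removes the quadratic terms:
155.8 x − 39.8 y = 10034.63
74.0 x + 28.0 y = 3463.35
Solving the 2×2 system: x ≈ 57.3, y ≈ -27.8 km.
Check against CMB (with the unrounded x, y): √((x + 32.4)²+(y − 33.2)²) = 108.47 ≈ 108.48 km. ✓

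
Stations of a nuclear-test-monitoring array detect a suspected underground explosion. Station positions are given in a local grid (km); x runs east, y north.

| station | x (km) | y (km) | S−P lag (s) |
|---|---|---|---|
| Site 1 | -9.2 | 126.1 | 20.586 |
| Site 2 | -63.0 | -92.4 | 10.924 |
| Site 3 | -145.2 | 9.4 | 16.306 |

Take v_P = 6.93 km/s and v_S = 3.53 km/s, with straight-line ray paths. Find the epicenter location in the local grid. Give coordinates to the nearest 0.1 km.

x ≈ -31.7 km, y ≈ -20.3 km

Distance from S−P lag: d = Δt · v_P v_S / (v_P − v_S) = Δt · (6.93·3.53)/(6.93−3.53) ≈ 7.1950·Δt.
So d_Site 1 = 148.12, d_Site 2 = 78.60, d_Site 3 = 117.32 km.
Circle about each station: (x + 9.2)² + (y − 126.1)² = 148.12²; (x + 63.0)² + (y + 92.4)² = 78.60²; (x + 145.2)² + (y − 9.4)² = 117.32².
Subtracting pairs of circle equations eliminates x²+y² and gives linear equations (the radical axes):
-107.6 x − 437.0 y = 12282.48
-272.0 x − 233.4 y = 13361.10
Solving the 2×2 system: x ≈ -31.7, y ≈ -20.3 km.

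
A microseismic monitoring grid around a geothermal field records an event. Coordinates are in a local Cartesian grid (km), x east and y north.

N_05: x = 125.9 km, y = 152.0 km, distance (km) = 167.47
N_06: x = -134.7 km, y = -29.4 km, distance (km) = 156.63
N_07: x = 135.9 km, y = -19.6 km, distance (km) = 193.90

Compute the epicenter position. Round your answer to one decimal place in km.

x ≈ -27.5 km, y ≈ 84.8 km

Circle about each station: (x − 125.9)² + (y − 152.0)² = 167.47²; (x + 134.7)² + (y + 29.4)² = 156.63²; (x − 135.9)² + (y + 19.6)² = 193.90².
Subtracting the N_05 equation from the N_06 and N_07 equations removes the quadratic terms:
-521.2 x − 362.8 y = -16433.12
20.0 x − 343.2 y = -29652.85
Solving the 2×2 system: x ≈ -27.5, y ≈ 84.8 km.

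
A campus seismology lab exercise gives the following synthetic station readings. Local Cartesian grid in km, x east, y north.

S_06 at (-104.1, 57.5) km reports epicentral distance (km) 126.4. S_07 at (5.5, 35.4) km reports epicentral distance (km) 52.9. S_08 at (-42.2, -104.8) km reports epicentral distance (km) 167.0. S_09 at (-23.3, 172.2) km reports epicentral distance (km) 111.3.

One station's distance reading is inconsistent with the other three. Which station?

Solve using three stations at a time. Using S_07, S_08, S_09 (subtract circle equations pairwise → linear system) gives (x, y) ≈ (-40.1, 62.2).
Distances from that point to each station vs reported:
  S_06: calculated 64.2 vs reported 126.4 → residual 62.2 km
  S_07: calculated 52.9 vs reported 52.9 → residual 0.0 km
  S_08: calculated 167.0 vs reported 167.0 → residual 0.0 km
  S_09: calculated 111.3 vs reported 111.3 → residual 0.0 km
S_07, S_08, S_09 are mutually consistent (residuals ≈ 0); S_06 is off by 62.2 km.

S_06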